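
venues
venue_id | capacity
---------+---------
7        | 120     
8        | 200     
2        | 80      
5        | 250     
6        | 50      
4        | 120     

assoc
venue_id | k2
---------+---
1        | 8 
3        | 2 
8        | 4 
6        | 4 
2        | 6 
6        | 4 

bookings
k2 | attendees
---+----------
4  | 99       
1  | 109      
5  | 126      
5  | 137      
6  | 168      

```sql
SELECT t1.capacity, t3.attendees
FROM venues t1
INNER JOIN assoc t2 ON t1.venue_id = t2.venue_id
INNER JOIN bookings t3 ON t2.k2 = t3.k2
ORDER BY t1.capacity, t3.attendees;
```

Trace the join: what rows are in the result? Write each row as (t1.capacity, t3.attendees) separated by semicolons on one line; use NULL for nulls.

(50, 99); (50, 99); (80, 168); (200, 99)

Step 1 — t1 INNER JOIN t2 on venue_id → 4 row(s).
Then INNER JOIN `bookings t3` on k2: keep only rows whose t2.k2 appears in t3.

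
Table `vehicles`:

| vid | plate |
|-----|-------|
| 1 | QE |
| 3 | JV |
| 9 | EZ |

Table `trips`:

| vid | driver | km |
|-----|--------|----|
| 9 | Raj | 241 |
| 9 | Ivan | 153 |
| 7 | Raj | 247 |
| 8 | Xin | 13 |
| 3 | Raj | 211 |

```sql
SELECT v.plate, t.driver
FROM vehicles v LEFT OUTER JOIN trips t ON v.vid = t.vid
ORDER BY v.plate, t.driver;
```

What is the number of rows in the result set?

LEFT JOIN keeps every row from `vehicles`; unmatched rows get NULL for `trips`'s columns.
Matching on v.vid = t.vid.
- v[0] vid=1 → no match; kept with NULLs on the t side.
- v[1] vid=3 → 1 match(es) in t → 1 row(s).
- v[2] vid=9 → 2 match(es) in t → 2 row(s).
Total: 3 matched + 1 padded = 4 rows.

4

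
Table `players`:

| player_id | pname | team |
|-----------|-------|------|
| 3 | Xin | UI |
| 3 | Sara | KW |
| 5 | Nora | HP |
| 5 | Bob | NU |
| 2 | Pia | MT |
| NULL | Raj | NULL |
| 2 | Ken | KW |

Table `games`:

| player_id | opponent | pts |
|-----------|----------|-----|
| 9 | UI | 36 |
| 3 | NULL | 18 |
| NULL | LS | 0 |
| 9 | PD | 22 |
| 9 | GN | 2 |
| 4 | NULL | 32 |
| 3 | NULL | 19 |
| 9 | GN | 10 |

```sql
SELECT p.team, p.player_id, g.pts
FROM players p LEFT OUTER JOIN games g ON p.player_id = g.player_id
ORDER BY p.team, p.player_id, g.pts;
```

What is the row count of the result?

9

LEFT JOIN keeps every row from `players`; unmatched rows get NULL for `games`'s columns.
Matching on p.player_id = g.player_id. A NULL in a compared column never satisfies the condition.
Matched pairs: 4; unmatched p rows kept: 5.
Total: 4 matched + 5 padded = 9 rows.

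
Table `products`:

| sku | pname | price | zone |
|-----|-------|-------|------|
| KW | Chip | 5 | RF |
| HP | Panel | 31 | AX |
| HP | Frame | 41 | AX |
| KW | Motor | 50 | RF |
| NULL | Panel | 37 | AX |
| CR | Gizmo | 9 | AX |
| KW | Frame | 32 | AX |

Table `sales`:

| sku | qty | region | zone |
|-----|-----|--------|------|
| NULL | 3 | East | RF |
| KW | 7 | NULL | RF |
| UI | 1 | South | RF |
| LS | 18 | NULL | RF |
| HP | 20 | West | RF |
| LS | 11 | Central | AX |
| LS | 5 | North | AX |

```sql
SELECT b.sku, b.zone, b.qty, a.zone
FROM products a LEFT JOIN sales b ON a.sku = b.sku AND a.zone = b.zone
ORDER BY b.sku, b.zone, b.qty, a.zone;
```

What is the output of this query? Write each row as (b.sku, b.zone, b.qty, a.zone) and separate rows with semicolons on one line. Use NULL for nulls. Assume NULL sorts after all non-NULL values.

LEFT JOIN keeps every row from `products`; unmatched rows get NULL for `sales`'s columns.
Matching on a.sku = b.sku AND a.zone = b.zone. A NULL in a compared column never satisfies the condition.
- a[0] sku=KW, zone=RF → 1 match(es) in b → 1 row(s).
- a[1] sku=HP, zone=AX → no match; kept with NULLs on the b side.
- a[2] sku=HP, zone=AX → no match; kept with NULLs on the b side.
- a[3] sku=KW, zone=RF → 1 match(es) in b → 1 row(s).
- a[4] sku=NULL, zone=AX → no match; kept with NULLs on the b side.
- a[5] sku=CR, zone=AX → no match; kept with NULLs on the b side.
- a[6] sku=KW, zone=AX → no match; kept with NULLs on the b side.
After projecting and ordering:
b.sku | b.zone | b.qty | a.zone
KW | RF | 7 | RF
KW | RF | 7 | RF
NULL | NULL | NULL | AX
NULL | NULL | NULL | AX
NULL | NULL | NULL | AX
NULL | NULL | NULL | AX
NULL | NULL | NULL | AX

(KW, RF, 7, RF); (KW, RF, 7, RF); (NULL, NULL, NULL, AX); (NULL, NULL, NULL, AX); (NULL, NULL, NULL, AX); (NULL, NULL, NULL, AX); (NULL, NULL, NULL, AX)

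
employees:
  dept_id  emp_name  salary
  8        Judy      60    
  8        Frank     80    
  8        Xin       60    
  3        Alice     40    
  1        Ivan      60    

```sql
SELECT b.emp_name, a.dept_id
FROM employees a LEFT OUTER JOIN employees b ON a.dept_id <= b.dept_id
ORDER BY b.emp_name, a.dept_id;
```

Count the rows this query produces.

LEFT JOIN keeps every row from `employees a`; unmatched rows get NULL for `employees b`'s columns.
Matching on a.dept_id <= b.dept_id.
Matched pairs: 18; unmatched a rows kept: 0.
Total: 18 rows.

18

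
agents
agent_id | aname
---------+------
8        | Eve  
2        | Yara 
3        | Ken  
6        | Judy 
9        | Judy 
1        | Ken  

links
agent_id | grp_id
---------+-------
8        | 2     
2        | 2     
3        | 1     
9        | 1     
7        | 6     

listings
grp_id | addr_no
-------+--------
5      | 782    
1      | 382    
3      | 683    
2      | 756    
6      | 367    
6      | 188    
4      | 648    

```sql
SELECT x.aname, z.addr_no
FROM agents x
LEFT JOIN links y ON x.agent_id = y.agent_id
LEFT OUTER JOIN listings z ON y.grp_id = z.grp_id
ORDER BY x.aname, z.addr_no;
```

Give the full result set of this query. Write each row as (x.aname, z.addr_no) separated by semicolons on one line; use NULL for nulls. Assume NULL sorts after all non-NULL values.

(Eve, 756); (Judy, 382); (Judy, NULL); (Ken, 382); (Ken, NULL); (Yara, 756)

Evaluate left to right. First `agents x LEFT JOIN links y` on agent_id: 6 row(s).
Then LEFT JOIN `listings z` on grp_id: each of those 6 rows is kept; rows whose y.grp_id has no match in z get NULL for z's columns.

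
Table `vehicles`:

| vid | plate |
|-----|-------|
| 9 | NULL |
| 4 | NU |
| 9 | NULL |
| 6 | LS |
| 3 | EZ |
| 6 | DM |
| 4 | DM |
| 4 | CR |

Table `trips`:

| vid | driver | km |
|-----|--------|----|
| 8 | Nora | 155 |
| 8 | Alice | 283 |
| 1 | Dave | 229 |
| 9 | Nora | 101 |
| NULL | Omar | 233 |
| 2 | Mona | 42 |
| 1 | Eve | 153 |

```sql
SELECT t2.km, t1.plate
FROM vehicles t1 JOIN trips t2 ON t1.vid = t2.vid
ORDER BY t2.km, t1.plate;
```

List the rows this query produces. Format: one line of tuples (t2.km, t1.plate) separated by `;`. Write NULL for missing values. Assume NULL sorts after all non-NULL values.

INNER JOIN keeps only pairs where the ON condition holds.
Matching on t1.vid = t2.vid. A NULL in a compared column never satisfies the condition.
- t1 row (vid=9): matches 1 t2 row(s) → 1 output row(s).
- t1 row (vid=4): no match → dropped.
- t1 row (vid=9): matches 1 t2 row(s) → 1 output row(s).
- t1 row (vid=6): no match → dropped.
- t1 row (vid=3): no match → dropped.
- t1 row (vid=6): no match → dropped.
- t1 row (vid=4): no match → dropped.
- t1 row (vid=4): no match → dropped.
After projecting and ordering:
t2.km | t1.plate
101 | NULL
101 | NULL

(101, NULL); (101, NULL)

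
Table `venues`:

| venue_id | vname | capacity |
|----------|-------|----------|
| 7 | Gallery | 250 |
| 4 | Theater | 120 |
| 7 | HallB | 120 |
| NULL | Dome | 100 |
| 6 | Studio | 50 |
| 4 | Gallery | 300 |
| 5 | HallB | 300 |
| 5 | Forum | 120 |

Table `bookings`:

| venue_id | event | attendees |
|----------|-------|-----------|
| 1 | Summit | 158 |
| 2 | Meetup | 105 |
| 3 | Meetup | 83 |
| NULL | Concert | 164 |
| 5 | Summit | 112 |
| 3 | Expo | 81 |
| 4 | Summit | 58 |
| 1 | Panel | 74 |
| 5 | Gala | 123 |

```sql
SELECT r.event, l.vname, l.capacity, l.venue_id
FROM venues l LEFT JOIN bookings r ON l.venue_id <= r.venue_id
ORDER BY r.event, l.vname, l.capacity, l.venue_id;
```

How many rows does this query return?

14

LEFT JOIN keeps every row from `venues`; unmatched rows get NULL for `bookings`'s columns.
Matching on l.venue_id <= r.venue_id. A NULL in a compared column never satisfies the condition.
Matched pairs: 10; unmatched l rows kept: 4.
Total: 10 matched + 4 padded = 14 rows.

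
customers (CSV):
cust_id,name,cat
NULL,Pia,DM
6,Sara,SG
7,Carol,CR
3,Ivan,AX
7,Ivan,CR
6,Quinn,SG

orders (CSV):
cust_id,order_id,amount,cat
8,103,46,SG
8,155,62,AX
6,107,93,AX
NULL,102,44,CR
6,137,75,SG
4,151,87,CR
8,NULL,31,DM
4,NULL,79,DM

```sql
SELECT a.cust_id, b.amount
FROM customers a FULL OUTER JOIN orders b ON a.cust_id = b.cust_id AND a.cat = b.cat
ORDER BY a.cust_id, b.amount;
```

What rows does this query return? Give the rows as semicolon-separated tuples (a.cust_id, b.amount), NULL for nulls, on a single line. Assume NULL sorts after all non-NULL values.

(3, NULL); (6, 75); (6, 75); (7, NULL); (7, NULL); (NULL, 31); (NULL, 44); (NULL, 46); (NULL, 62); (NULL, 79); (NULL, 87); (NULL, 93); (NULL, NULL)

FULL OUTER JOIN keeps every row from both sides; unmatched rows get NULL for the other side's columns.
Matching on a.cust_id = b.cust_id AND a.cat = b.cat. A NULL in a compared column never satisfies the condition.
Matched pairs: 2; unmatched a rows kept: 4; unmatched b rows kept: 7.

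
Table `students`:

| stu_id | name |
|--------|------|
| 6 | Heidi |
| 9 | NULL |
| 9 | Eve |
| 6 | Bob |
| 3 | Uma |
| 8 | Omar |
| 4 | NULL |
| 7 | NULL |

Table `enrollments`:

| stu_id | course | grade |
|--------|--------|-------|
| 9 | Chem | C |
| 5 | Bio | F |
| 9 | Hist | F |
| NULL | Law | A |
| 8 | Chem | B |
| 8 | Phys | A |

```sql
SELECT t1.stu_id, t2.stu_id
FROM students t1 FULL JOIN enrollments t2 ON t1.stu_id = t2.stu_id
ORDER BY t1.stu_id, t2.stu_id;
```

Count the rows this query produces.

FULL OUTER JOIN keeps every row from both sides; unmatched rows get NULL for the other side's columns.
Matching on t1.stu_id = t2.stu_id. A NULL in a compared column never satisfies the condition.
- t1 row (stu_id=6): no match → kept, t2 columns NULL.
- t1 row (stu_id=9): matches 2 t2 row(s) → 2 output row(s).
- t1 row (stu_id=9): matches 2 t2 row(s) → 2 output row(s).
- t1 row (stu_id=6): no match → kept, t2 columns NULL.
- t1 row (stu_id=3): no match → kept, t2 columns NULL.
- t1 row (stu_id=8): matches 2 t2 row(s) → 2 output row(s).
- t1 row (stu_id=4): no match → kept, t2 columns NULL.
- t1 row (stu_id=7): no match → kept, t2 columns NULL.
- 2 t2 row(s) had no t1 match → kept, t1 columns NULL.
Total: 6 matched + 7 padded = 13 rows.

13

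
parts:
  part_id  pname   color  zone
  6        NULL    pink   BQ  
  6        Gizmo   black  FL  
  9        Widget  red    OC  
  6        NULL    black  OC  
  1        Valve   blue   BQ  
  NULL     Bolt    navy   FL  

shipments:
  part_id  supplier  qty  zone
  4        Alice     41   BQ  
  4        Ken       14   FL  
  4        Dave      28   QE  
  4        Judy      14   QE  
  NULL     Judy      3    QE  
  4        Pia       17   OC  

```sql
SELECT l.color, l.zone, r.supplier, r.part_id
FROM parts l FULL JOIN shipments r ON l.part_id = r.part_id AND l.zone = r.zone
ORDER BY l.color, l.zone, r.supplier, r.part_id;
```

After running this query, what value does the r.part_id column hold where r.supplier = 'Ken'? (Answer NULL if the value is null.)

FULL OUTER JOIN keeps every row from both sides; unmatched rows get NULL for the other side's columns.
Matching on l.part_id = r.part_id AND l.zone = r.zone. A NULL in a compared column never satisfies the condition.
Matched pairs: 0; unmatched l rows kept: 6; unmatched r rows kept: 6.

4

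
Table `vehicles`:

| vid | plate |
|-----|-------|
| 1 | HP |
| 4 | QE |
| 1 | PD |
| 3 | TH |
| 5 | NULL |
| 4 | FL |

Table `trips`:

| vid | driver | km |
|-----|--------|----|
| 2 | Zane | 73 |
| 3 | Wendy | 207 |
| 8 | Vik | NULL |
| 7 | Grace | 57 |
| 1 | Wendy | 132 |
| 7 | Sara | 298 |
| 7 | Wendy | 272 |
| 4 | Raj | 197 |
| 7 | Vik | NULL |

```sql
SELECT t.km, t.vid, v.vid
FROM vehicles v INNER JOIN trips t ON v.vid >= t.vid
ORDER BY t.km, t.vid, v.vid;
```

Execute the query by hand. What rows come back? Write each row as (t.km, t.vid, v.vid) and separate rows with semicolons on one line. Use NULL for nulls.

(73, 2, 3); (73, 2, 4); (73, 2, 4); (73, 2, 5); (132, 1, 1); (132, 1, 1); (132, 1, 3); (132, 1, 4); (132, 1, 4); (132, 1, 5); (197, 4, 4); (197, 4, 4); (197, 4, 5); (207, 3, 3); (207, 3, 4); (207, 3, 4); (207, 3, 5)

INNER JOIN keeps only pairs where the ON condition holds.
Matching on v.vid >= t.vid.
- vid=1: 1 matching t row(s), so 1 row(s) emitted.
- vid=4: 4 matching t row(s), so 4 row(s) emitted.
- vid=1: 1 matching t row(s), so 1 row(s) emitted.
- vid=3: 3 matching t row(s), so 3 row(s) emitted.
- vid=5: 4 matching t row(s), so 4 row(s) emitted.
- vid=4: 4 matching t row(s), so 4 row(s) emitted.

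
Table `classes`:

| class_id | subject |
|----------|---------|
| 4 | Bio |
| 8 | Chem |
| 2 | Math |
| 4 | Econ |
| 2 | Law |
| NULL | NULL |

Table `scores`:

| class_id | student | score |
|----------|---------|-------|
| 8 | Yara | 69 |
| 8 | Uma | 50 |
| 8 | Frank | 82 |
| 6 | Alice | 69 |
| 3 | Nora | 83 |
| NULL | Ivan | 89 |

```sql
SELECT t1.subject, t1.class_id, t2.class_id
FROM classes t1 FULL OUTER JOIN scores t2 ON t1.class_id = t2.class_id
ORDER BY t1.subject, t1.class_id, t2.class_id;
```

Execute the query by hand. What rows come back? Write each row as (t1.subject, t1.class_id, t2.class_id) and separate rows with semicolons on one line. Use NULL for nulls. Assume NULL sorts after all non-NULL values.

FULL OUTER JOIN keeps every row from both sides; unmatched rows get NULL for the other side's columns.
Matching on t1.class_id = t2.class_id. A NULL in a compared column never satisfies the condition.
Matched pairs: 3; unmatched t1 rows kept: 5; unmatched t2 rows kept: 3.

(Bio, 4, NULL); (Chem, 8, 8); (Chem, 8, 8); (Chem, 8, 8); (Econ, 4, NULL); (Law, 2, NULL); (Math, 2, NULL); (NULL, NULL, 3); (NULL, NULL, 6); (NULL, NULL, NULL); (NULL, NULL, NULL)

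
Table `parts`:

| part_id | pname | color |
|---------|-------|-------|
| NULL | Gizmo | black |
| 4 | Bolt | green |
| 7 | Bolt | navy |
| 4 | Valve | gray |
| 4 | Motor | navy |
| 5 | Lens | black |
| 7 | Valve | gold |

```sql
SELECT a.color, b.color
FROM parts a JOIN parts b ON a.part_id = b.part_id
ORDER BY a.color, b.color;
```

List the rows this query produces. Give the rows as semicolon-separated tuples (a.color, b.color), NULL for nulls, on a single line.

(black, black); (gold, gold); (gold, navy); (gray, gray); (gray, green); (gray, navy); (green, gray); (green, green); (green, navy); (navy, gold); (navy, gray); (navy, green); (navy, navy); (navy, navy)

INNER JOIN keeps only pairs where the ON condition holds.
Matching on a.part_id = b.part_id. A NULL in a compared column never satisfies the condition.
Matched pairs: 14.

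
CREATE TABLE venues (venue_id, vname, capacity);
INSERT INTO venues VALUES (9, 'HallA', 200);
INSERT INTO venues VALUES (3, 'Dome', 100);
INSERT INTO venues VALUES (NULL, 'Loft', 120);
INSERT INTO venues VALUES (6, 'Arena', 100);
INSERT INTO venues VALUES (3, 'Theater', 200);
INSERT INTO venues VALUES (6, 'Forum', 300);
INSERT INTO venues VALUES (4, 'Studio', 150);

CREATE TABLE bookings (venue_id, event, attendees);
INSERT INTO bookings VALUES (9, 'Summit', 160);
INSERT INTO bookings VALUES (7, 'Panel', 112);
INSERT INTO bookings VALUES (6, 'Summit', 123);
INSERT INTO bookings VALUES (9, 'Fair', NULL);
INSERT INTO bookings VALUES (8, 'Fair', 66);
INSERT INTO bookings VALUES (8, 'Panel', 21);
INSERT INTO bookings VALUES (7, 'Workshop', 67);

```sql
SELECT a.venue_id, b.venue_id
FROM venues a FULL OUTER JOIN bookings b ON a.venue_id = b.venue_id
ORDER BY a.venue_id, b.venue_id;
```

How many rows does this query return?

12

FULL OUTER JOIN keeps every row from both sides; unmatched rows get NULL for the other side's columns.
Matching on a.venue_id = b.venue_id. A NULL in a compared column never satisfies the condition.
- a row (venue_id=9): matches 2 b row(s) → 2 output row(s).
- a row (venue_id=3): no match → kept, b columns NULL.
- a row (venue_id=NULL): no match → kept, b columns NULL.
- a row (venue_id=6): matches 1 b row(s) → 1 output row(s).
- a row (venue_id=3): no match → kept, b columns NULL.
- a row (venue_id=6): matches 1 b row(s) → 1 output row(s).
- a row (venue_id=4): no match → kept, b columns NULL.
- 4 b row(s) had no a match → kept, a columns NULL.
Total: 4 matched + 8 padded = 12 rows.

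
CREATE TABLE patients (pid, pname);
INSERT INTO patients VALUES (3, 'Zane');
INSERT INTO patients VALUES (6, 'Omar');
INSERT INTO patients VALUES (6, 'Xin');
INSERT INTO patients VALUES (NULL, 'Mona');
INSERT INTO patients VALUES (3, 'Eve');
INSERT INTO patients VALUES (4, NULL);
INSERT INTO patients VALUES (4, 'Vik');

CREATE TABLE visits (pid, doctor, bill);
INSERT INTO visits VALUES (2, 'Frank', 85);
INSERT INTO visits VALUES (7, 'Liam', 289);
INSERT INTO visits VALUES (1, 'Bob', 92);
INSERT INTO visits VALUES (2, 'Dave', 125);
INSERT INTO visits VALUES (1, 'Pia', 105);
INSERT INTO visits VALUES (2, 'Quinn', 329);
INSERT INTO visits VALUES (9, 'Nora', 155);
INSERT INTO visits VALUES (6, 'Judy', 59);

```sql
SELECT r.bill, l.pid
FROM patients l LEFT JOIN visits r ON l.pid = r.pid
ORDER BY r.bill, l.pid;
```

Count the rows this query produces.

7

LEFT JOIN keeps every row from `patients`; unmatched rows get NULL for `visits`'s columns.
Matching on l.pid = r.pid. A NULL in a compared column never satisfies the condition.
- l row (pid=3): no match → kept, r columns NULL.
- l row (pid=6): matches 1 r row(s) → 1 output row(s).
- l row (pid=6): matches 1 r row(s) → 1 output row(s).
- l row (pid=NULL): no match → kept, r columns NULL.
- l row (pid=3): no match → kept, r columns NULL.
- l row (pid=4): no match → kept, r columns NULL.
- l row (pid=4): no match → kept, r columns NULL.
Total: 2 matched + 5 padded = 7 rows.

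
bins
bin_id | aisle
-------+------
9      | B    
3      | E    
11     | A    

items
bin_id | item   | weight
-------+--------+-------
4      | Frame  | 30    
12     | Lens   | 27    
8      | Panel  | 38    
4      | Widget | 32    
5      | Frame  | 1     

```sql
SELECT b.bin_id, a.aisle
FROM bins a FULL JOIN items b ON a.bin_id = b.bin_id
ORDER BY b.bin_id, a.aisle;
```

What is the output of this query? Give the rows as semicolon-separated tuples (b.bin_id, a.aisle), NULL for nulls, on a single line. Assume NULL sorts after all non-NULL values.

(4, NULL); (4, NULL); (5, NULL); (8, NULL); (12, NULL); (NULL, A); (NULL, B); (NULL, E)

FULL OUTER JOIN keeps every row from both sides; unmatched rows get NULL for the other side's columns.
Matching on a.bin_id = b.bin_id.
- bin_id=9: no b row matches, row kept with b columns NULL.
- bin_id=3: no b row matches, row kept with b columns NULL.
- bin_id=11: no b row matches, row kept with b columns NULL.
- 5 row(s) from b found no a partner → padded with NULL.
After projecting and ordering:
b.bin_id | a.aisle
4 | NULL
4 | NULL
5 | NULL
8 | NULL
12 | NULL
NULL | A
NULL | B
NULL | E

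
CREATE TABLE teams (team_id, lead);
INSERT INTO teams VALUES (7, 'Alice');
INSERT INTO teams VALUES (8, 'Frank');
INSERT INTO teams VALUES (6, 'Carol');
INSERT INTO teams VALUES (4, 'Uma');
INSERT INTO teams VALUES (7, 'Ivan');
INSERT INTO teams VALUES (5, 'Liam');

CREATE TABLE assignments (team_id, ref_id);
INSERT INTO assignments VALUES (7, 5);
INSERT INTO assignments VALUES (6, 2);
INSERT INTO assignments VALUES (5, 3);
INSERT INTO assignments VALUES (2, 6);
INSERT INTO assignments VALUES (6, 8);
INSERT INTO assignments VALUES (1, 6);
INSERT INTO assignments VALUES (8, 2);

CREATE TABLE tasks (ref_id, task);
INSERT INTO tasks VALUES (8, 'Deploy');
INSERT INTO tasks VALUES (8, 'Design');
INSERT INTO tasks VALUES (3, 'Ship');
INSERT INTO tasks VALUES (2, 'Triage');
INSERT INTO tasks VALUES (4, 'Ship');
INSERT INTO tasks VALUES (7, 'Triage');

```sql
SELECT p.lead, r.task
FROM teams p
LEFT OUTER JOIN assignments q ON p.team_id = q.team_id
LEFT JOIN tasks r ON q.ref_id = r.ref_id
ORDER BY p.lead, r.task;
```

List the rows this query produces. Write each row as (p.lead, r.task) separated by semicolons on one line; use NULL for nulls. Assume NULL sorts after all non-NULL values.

(Alice, NULL); (Carol, Deploy); (Carol, Design); (Carol, Triage); (Frank, Triage); (Ivan, NULL); (Liam, Ship); (Uma, NULL)

Step 1 — p LEFT JOIN q on team_id → 7 row(s).
Then LEFT JOIN `tasks r` on ref_id: each of those 7 rows is kept; rows whose q.ref_id has no match in r get NULL for r's columns.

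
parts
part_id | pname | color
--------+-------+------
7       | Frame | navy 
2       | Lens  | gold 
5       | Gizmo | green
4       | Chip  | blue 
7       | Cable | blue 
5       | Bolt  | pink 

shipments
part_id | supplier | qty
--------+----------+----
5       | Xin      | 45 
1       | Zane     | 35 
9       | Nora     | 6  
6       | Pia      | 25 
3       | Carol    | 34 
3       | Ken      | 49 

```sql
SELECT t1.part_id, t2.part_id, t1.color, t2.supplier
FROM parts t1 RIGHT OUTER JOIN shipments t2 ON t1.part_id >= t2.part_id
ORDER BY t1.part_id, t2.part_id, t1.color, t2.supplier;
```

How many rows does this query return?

23

RIGHT JOIN keeps every row from `shipments`; unmatched rows get NULL for `parts`'s columns.
Matching on t1.part_id >= t2.part_id.
Matched pairs: 22; unmatched t2 rows kept: 1.
Total: 22 matched + 1 padded = 23 rows.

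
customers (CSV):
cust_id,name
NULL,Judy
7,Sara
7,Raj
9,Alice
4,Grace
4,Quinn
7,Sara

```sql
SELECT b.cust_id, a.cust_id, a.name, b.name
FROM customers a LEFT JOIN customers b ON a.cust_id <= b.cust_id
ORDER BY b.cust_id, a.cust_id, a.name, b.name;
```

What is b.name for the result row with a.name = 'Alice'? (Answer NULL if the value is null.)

Alice

LEFT JOIN keeps every row from `customers a`; unmatched rows get NULL for `customers b`'s columns.
Matching on a.cust_id <= b.cust_id. A NULL in a compared column never satisfies the condition.
- a[0] cust_id=NULL → no match; kept with NULLs on the b side.
- a[1] cust_id=7 → 4 match(es) in b → 4 row(s).
- a[2] cust_id=7 → 4 match(es) in b → 4 row(s).
- a[3] cust_id=9 → 1 match(es) in b → 1 row(s).
- a[4] cust_id=4 → 6 match(es) in b → 6 row(s).
- a[5] cust_id=4 → 6 match(es) in b → 6 row(s).
- a[6] cust_id=7 → 4 match(es) in b → 4 row(s).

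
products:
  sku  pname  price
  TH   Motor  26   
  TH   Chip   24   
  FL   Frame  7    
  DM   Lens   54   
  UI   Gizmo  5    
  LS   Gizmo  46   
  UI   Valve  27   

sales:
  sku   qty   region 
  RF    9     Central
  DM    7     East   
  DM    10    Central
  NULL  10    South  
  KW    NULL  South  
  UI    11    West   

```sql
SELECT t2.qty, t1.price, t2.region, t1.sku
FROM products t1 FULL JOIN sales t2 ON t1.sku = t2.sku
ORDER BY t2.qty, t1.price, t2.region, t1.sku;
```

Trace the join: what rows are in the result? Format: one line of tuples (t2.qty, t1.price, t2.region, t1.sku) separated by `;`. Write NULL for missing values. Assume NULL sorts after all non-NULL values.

FULL OUTER JOIN keeps every row from both sides; unmatched rows get NULL for the other side's columns.
Matching on t1.sku = t2.sku. A NULL in a compared column never satisfies the condition.
Matched pairs: 4; unmatched t1 rows kept: 4; unmatched t2 rows kept: 3.

(7, 54, East, DM); (9, NULL, Central, NULL); (10, 54, Central, DM); (10, NULL, South, NULL); (11, 5, West, UI); (11, 27, West, UI); (NULL, 7, NULL, FL); (NULL, 24, NULL, TH); (NULL, 26, NULL, TH); (NULL, 46, NULL, LS); (NULL, NULL, South, NULL)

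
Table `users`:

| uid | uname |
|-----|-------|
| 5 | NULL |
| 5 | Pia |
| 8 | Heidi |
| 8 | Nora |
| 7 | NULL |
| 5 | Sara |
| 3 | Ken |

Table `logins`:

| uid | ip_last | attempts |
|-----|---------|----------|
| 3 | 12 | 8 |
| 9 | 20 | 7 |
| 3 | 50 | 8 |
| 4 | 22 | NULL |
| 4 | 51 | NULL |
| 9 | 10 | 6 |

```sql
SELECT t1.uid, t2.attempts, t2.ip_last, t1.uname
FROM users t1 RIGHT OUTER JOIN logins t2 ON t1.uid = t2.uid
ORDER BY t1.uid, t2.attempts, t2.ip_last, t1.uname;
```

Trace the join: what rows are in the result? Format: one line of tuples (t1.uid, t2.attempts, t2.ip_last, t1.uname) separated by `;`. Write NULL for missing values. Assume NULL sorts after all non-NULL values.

RIGHT JOIN keeps every row from `logins`; unmatched rows get NULL for `users`'s columns.
Matching on t1.uid = t2.uid.
- uid=5: no matching t2 row.
- uid=5: no matching t2 row.
- uid=8: no matching t2 row.
- uid=8: no matching t2 row.
- uid=7: no matching t2 row.
- uid=5: no matching t2 row.
- uid=3: 2 matching t2 row(s), so 2 row(s) emitted.
- plus 4 unmatched t2 row(s), each kept with NULL t1 columns.
After projecting and ordering:
t1.uid | t2.attempts | t2.ip_last | t1.uname
3 | 8 | 12 | Ken
3 | 8 | 50 | Ken
NULL | 6 | 10 | NULL
NULL | 7 | 20 | NULL
NULL | NULL | 22 | NULL
NULL | NULL | 51 | NULL

(3, 8, 12, Ken); (3, 8, 50, Ken); (NULL, 6, 10, NULL); (NULL, 7, 20, NULL); (NULL, NULL, 22, NULL); (NULL, NULL, 51, NULL)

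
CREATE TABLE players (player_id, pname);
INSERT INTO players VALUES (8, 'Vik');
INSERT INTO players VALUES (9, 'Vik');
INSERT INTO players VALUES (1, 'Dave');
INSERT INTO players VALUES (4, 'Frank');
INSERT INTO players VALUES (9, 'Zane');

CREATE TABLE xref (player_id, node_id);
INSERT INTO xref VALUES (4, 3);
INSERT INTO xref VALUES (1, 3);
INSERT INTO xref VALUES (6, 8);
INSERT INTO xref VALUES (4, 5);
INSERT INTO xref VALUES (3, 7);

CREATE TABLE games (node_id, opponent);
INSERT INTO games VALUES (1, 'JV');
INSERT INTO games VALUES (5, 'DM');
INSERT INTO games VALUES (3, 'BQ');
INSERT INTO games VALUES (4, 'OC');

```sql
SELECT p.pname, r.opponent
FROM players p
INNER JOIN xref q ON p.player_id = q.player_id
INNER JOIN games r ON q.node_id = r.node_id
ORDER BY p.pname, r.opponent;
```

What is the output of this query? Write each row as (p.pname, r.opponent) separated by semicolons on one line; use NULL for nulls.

(Dave, BQ); (Frank, BQ); (Frank, DM)

Joins associate left-to-right: players INNER JOIN xref on player_id gives 3 intermediate row(s).
Then INNER JOIN `games r` on node_id: keep only rows whose q.node_id appears in r.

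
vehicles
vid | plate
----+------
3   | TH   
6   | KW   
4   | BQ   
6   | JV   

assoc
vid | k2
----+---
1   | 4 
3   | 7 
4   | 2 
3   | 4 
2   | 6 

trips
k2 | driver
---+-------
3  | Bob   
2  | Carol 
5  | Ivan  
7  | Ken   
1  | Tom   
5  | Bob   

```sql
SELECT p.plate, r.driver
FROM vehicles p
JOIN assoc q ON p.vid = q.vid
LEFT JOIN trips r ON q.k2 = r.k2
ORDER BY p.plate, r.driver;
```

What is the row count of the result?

3

Evaluate left to right. First `vehicles p INNER JOIN assoc q` on vid: 3 row(s).
Then LEFT JOIN `trips r` on k2: each of those 3 rows is kept; rows whose q.k2 has no match in r get NULL for r's columns.
Result: 3 row(s).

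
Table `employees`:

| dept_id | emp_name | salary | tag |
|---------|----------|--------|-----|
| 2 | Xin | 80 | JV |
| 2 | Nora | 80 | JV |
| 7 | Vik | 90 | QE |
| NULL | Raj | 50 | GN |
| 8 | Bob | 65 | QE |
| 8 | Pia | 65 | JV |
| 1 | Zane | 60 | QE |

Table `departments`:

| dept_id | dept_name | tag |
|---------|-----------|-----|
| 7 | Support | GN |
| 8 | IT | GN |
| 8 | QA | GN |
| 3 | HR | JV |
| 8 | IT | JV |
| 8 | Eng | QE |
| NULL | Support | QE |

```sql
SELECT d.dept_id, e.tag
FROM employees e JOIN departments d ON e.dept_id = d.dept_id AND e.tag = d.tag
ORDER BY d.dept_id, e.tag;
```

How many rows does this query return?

INNER JOIN keeps only pairs where the ON condition holds.
Matching on e.dept_id = d.dept_id AND e.tag = d.tag. A NULL in a compared column never satisfies the condition.
- e[0] dept_id=2, tag=JV → no match; dropped.
- e[1] dept_id=2, tag=JV → no match; dropped.
- e[2] dept_id=7, tag=QE → no match; dropped.
- e[3] dept_id=NULL, tag=GN → no match; dropped.
- e[4] dept_id=8, tag=QE → 1 match(es) in d → 1 row(s).
- e[5] dept_id=8, tag=JV → 1 match(es) in d → 1 row(s).
- e[6] dept_id=1, tag=QE → no match; dropped.
Total: 2 rows.

2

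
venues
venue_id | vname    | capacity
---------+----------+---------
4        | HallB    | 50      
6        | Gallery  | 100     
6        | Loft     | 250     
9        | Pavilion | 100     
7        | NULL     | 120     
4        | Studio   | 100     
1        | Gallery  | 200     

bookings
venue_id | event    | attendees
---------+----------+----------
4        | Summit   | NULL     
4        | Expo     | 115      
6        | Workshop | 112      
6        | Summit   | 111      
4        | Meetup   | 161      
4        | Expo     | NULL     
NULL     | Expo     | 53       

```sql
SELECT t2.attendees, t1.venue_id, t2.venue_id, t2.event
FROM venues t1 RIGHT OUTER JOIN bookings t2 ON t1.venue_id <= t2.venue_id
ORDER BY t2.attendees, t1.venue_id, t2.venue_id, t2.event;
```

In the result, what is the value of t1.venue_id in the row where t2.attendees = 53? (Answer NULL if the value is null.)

NULL

RIGHT JOIN keeps every row from `bookings`; unmatched rows get NULL for `venues`'s columns.
Matching on t1.venue_id <= t2.venue_id. A NULL in a compared column never satisfies the condition.
Matched pairs: 22; unmatched t2 rows kept: 1.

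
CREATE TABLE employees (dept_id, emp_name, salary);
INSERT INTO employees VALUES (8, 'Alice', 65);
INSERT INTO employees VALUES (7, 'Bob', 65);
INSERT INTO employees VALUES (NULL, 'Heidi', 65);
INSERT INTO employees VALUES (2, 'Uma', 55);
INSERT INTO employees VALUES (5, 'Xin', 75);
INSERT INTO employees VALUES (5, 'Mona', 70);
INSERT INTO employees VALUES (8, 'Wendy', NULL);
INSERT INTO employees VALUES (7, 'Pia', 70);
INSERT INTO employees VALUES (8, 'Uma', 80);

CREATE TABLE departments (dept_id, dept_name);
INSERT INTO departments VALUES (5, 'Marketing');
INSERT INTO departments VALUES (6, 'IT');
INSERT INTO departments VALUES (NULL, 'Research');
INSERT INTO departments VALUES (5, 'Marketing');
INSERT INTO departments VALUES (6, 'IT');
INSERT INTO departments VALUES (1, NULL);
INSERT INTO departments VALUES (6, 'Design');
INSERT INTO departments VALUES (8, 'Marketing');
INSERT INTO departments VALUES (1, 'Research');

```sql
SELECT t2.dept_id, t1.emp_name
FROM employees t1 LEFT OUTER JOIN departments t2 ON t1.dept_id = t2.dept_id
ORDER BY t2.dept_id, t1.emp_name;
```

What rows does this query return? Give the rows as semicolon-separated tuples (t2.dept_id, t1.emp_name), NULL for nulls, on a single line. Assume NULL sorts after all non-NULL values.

(5, Mona); (5, Mona); (5, Xin); (5, Xin); (8, Alice); (8, Uma); (8, Wendy); (NULL, Bob); (NULL, Heidi); (NULL, Pia); (NULL, Uma)

LEFT JOIN keeps every row from `employees`; unmatched rows get NULL for `departments`'s columns.
Matching on t1.dept_id = t2.dept_id. A NULL in a compared column never satisfies the condition.
Matched pairs: 7; unmatched t1 rows kept: 4.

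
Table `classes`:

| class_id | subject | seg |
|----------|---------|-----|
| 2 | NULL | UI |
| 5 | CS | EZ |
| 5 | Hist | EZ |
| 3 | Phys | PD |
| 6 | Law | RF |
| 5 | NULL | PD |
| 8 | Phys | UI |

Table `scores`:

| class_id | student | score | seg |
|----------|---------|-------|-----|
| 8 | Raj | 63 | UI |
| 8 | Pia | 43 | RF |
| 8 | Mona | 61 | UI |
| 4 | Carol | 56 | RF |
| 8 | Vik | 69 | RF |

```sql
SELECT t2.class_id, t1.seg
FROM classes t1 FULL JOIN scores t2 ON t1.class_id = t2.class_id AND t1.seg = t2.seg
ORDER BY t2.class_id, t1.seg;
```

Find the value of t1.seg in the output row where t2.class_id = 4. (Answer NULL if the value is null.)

NULL

FULL OUTER JOIN keeps every row from both sides; unmatched rows get NULL for the other side's columns.
Matching on t1.class_id = t2.class_id AND t1.seg = t2.seg.
- t1 (class_id=2, seg=UI) has no partner → padded with NULL.
- t1 (class_id=5, seg=EZ) has no partner → padded with NULL.
- t1 (class_id=5, seg=EZ) has no partner → padded with NULL.
- t1 (class_id=3, seg=PD) has no partner → padded with NULL.
- t1 (class_id=6, seg=RF) has no partner → padded with NULL.
- t1 (class_id=5, seg=PD) has no partner → padded with NULL.
- t1 (class_id=8, seg=UI) pairs with 2 row(s) of t2.
- 3 t2 row(s) had no t1 match → kept, t1 columns NULL.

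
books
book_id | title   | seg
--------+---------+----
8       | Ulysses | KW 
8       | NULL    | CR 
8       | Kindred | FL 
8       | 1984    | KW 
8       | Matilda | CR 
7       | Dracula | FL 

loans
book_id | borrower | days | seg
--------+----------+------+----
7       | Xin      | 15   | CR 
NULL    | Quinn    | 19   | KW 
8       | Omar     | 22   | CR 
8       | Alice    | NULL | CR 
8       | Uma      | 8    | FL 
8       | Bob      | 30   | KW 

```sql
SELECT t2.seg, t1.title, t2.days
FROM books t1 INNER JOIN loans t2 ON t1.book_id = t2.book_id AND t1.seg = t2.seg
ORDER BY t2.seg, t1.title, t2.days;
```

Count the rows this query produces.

7

INNER JOIN keeps only pairs where the ON condition holds.
Matching on t1.book_id = t2.book_id AND t1.seg = t2.seg. A NULL in a compared column never satisfies the condition.
- book_id=8, seg=KW: 1 matching t2 row(s), so 1 row(s) emitted.
- book_id=8, seg=CR: 2 matching t2 row(s), so 2 row(s) emitted.
- book_id=8, seg=FL: 1 matching t2 row(s), so 1 row(s) emitted.
- book_id=8, seg=KW: 1 matching t2 row(s), so 1 row(s) emitted.
- book_id=8, seg=CR: 2 matching t2 row(s), so 2 row(s) emitted.
- book_id=7, seg=FL: no matching t2 row, dropped.
Total: 7 rows.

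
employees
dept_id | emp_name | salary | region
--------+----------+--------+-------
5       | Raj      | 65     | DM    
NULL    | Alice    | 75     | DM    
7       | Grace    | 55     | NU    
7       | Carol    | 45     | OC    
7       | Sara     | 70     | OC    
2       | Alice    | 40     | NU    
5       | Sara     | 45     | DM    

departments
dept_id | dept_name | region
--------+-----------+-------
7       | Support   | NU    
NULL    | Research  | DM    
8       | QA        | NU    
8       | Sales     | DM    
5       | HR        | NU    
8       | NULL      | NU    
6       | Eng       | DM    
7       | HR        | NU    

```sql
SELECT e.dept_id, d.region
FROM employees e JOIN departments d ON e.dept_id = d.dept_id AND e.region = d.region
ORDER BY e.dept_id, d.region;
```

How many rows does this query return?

2

INNER JOIN keeps only pairs where the ON condition holds.
Matching on e.dept_id = d.dept_id AND e.region = d.region. A NULL in a compared column never satisfies the condition.
- e (dept_id=5, region=DM) has no partner → excluded.
- e (dept_id=NULL, region=DM) has no partner → excluded.
- e (dept_id=7, region=NU) pairs with 2 row(s) of d.
- e (dept_id=7, region=OC) has no partner → excluded.
- e (dept_id=7, region=OC) has no partner → excluded.
- e (dept_id=2, region=NU) has no partner → excluded.
- e (dept_id=5, region=DM) has no partner → excluded.
Total: 2 rows.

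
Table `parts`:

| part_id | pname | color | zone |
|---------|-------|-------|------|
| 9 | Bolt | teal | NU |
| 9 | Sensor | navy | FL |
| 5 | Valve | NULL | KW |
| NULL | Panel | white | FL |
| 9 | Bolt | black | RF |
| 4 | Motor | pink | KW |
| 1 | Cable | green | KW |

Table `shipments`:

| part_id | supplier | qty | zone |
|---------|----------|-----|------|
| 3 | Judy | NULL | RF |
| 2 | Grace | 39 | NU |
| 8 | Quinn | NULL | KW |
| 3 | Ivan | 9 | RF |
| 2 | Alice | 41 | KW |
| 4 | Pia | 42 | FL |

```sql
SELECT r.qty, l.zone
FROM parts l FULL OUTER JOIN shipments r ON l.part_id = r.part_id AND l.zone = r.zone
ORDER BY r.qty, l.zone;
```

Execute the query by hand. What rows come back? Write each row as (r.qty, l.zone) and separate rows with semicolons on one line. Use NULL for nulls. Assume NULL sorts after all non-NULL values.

FULL OUTER JOIN keeps every row from both sides; unmatched rows get NULL for the other side's columns.
Matching on l.part_id = r.part_id AND l.zone = r.zone. A NULL in a compared column never satisfies the condition.
- l row (part_id=9, zone=NU): no match → kept, r columns NULL.
- l row (part_id=9, zone=FL): no match → kept, r columns NULL.
- l row (part_id=5, zone=KW): no match → kept, r columns NULL.
- l row (part_id=NULL, zone=FL): no match → kept, r columns NULL.
- l row (part_id=9, zone=RF): no match → kept, r columns NULL.
- l row (part_id=4, zone=KW): no match → kept, r columns NULL.
- l row (part_id=1, zone=KW): no match → kept, r columns NULL.
- plus 6 unmatched r row(s), each kept with NULL l columns.

(9, NULL); (39, NULL); (41, NULL); (42, NULL); (NULL, FL); (NULL, FL); (NULL, KW); (NULL, KW); (NULL, KW); (NULL, NU); (NULL, RF); (NULL, NULL); (NULL, NULL)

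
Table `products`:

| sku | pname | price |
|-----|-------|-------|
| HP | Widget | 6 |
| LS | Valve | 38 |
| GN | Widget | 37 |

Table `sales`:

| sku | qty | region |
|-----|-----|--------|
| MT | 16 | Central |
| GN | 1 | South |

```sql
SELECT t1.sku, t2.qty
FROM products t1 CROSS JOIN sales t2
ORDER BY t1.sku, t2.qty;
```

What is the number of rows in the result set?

CROSS JOIN pairs every row of `products` with every row of `sales`: 3 × 2 = 6 rows.

6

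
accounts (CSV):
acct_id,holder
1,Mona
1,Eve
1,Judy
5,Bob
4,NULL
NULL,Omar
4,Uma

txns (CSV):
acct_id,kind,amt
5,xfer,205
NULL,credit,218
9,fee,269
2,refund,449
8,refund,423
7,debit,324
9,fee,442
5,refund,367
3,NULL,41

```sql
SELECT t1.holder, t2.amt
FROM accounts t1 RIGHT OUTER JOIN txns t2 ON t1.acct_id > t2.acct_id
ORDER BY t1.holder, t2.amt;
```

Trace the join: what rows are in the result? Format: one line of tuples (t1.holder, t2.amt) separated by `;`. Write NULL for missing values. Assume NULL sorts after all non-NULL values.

(Bob, 41); (Bob, 449); (Uma, 41); (Uma, 449); (NULL, 41); (NULL, 205); (NULL, 218); (NULL, 269); (NULL, 324); (NULL, 367); (NULL, 423); (NULL, 442); (NULL, 449)

RIGHT JOIN keeps every row from `txns`; unmatched rows get NULL for `accounts`'s columns.
Matching on t1.acct_id > t2.acct_id. A NULL in a compared column never satisfies the condition.
- t1[0] acct_id=1 → no match.
- t1[1] acct_id=1 → no match.
- t1[2] acct_id=1 → no match.
- t1[3] acct_id=5 → 2 match(es) in t2 → 2 row(s).
- t1[4] acct_id=4 → 2 match(es) in t2 → 2 row(s).
- t1[5] acct_id=NULL → no match.
- t1[6] acct_id=4 → 2 match(es) in t2 → 2 row(s).
- 7 t2 row(s) had no t1 match → kept, t1 columns NULL.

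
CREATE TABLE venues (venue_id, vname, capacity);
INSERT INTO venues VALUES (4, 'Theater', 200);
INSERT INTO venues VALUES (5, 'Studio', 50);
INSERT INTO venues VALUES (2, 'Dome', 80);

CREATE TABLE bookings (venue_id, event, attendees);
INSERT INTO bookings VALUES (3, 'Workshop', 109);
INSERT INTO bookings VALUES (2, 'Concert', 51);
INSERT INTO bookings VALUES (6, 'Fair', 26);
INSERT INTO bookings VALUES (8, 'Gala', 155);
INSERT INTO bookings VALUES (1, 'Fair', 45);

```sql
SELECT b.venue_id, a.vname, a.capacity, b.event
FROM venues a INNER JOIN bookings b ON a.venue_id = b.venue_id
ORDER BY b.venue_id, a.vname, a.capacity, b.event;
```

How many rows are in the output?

INNER JOIN keeps only pairs where the ON condition holds.
Matching on a.venue_id = b.venue_id.
- a row (venue_id=4): no match → dropped.
- a row (venue_id=5): no match → dropped.
- a row (venue_id=2): matches 1 b row(s) → 1 output row(s).
Total: 1 rows.

1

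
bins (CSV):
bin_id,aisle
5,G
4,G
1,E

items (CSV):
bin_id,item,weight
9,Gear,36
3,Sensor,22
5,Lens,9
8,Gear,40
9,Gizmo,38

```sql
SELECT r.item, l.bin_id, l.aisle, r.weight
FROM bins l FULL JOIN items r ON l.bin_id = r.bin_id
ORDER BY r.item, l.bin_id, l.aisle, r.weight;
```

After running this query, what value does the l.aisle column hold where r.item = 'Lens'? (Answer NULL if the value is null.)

G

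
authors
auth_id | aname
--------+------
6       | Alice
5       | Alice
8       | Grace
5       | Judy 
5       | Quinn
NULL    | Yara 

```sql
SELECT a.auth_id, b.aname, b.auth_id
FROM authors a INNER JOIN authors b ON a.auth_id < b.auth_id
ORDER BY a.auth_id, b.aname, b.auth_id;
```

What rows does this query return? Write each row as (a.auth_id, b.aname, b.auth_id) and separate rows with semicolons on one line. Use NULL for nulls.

INNER JOIN keeps only pairs where the ON condition holds.
Matching on a.auth_id < b.auth_id. A NULL in a compared column never satisfies the condition.
- a[0] auth_id=6 → 1 match(es) in b → 1 row(s).
- a[1] auth_id=5 → 2 match(es) in b → 2 row(s).
- a[2] auth_id=8 → no match; dropped.
- a[3] auth_id=5 → 2 match(es) in b → 2 row(s).
- a[4] auth_id=5 → 2 match(es) in b → 2 row(s).
- a[5] auth_id=NULL → no match; dropped.
After projecting and ordering:
a.auth_id | b.aname | b.auth_id
5 | Alice | 6
5 | Alice | 6
5 | Alice | 6
5 | Grace | 8
5 | Grace | 8
5 | Grace | 8
6 | Grace | 8

(5, Alice, 6); (5, Alice, 6); (5, Alice, 6); (5, Grace, 8); (5, Grace, 8); (5, Grace, 8); (6, Grace, 8)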